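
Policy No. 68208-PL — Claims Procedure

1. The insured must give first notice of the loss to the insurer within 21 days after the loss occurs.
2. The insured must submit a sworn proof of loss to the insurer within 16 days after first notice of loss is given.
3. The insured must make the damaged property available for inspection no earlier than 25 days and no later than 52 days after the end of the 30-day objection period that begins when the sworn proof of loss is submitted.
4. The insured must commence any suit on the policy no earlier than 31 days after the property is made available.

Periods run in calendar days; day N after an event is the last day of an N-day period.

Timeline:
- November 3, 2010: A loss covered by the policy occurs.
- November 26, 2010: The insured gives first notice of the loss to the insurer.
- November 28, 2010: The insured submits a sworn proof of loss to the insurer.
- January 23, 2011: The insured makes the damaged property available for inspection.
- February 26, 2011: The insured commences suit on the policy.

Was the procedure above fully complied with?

No

Step 1 — counting 21 days from November 3, 2010 (when the loss occurs) gives a deadline of November 24, 2010; done November 26, 2010 — 2 days late.
The analysis stops there.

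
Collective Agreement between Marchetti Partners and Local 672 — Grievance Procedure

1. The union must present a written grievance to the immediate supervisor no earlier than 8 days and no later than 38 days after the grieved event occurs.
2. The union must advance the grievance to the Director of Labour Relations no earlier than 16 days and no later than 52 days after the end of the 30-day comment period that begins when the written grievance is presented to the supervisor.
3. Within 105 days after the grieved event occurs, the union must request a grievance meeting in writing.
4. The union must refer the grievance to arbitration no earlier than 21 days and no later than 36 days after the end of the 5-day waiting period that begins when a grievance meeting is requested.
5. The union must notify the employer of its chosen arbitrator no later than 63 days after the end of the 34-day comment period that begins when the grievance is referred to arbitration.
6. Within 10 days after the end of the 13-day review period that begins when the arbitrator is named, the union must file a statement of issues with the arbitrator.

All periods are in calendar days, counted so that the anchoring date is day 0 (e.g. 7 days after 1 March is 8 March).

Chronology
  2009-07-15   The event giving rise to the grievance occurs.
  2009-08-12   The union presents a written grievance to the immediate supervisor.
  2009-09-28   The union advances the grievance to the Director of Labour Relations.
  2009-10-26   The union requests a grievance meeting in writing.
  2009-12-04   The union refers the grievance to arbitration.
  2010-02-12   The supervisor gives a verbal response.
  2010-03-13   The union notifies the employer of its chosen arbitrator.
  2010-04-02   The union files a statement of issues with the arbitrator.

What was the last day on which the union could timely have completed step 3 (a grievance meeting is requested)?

2009-10-28

Step 3 runs from 2009-07-15, when the grieved event occurs. 105 days after 2009-07-15 is 2009-10-28.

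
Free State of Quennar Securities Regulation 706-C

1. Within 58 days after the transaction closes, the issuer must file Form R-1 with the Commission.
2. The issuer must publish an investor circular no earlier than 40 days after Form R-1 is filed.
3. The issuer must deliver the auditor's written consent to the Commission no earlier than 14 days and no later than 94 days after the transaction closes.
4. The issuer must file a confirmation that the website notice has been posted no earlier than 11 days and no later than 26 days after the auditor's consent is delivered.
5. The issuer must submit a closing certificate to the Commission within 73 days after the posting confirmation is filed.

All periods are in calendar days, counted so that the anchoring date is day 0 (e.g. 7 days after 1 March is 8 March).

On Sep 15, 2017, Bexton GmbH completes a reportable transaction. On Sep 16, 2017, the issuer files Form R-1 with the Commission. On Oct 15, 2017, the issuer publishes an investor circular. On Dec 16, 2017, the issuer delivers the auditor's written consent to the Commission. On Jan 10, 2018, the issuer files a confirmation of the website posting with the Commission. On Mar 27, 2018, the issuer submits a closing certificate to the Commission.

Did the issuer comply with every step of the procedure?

Step 1: 58 days after Sep 15, 2017 (when the transaction closes) is Nov 12, 2017; completed Sep 16, 2017, before the deadline.
Step 2: the earliest permitted date is 40 days after Sep 16, 2017 (when Form R-1 is filed), i.e. Oct 26, 2017; Oct 15, 2017 is 11 days before the earliest permitted date.
The procedure was therefore not followed at step 2.

No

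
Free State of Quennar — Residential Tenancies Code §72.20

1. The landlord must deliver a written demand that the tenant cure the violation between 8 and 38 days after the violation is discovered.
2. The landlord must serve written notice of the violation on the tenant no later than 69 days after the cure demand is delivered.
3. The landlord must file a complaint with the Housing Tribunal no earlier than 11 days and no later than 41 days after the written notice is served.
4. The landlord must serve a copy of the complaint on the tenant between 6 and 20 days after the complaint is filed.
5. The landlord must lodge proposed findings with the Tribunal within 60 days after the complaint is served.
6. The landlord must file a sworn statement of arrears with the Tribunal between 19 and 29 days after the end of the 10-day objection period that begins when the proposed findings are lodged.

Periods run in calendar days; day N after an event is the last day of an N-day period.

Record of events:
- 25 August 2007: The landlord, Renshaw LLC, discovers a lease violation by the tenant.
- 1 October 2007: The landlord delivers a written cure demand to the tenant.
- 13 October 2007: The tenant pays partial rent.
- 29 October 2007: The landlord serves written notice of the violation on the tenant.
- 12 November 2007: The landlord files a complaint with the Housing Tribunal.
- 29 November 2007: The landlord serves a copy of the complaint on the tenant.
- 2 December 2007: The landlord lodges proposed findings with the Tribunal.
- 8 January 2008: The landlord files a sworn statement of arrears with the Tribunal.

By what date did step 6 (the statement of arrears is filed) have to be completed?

The proposed findings are lodged on 2 December 2007; the 10-day objection period therefore ends 12 December 2007, and step 6 runs from that date. The window is 19–29 days after 12 December 2007; it closes on 10 January 2008.

10 January 2008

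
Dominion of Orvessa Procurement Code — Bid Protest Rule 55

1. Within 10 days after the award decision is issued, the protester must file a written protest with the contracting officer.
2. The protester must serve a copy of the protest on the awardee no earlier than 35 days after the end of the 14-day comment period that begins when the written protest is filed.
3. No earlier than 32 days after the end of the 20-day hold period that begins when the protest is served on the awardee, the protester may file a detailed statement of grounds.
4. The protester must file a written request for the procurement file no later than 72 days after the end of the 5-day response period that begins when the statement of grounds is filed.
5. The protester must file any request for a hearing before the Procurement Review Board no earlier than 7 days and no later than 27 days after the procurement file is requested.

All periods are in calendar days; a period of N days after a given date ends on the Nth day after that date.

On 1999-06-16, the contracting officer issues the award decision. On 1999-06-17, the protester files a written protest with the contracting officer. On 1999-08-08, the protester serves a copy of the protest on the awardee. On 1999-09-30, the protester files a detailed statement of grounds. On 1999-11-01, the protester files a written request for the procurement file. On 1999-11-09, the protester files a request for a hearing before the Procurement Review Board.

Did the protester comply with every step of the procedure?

Step 1: 10 days after 1999-06-16 (when the award decision is issued) is 1999-06-26; 1999-06-17 is within that limit.
Step 2: the earliest permitted date is 35 days after 1999-07-01 (end of the 14-day comment period, which began when the written protest is filed on 1999-06-17), i.e. 1999-08-05; done 1999-08-08 — permitted.
Step 3: the earliest permitted date is 32 days after 1999-08-28 (end of the 20-day hold period, which began when the protest is served on the awardee on 1999-08-08), i.e. 1999-09-29; 1999-09-30 is on or after that date.
Step 4: 72 days after 1999-10-05 (end of the 5-day response period, which began when the statement of grounds is filed on 1999-09-30) is 1999-12-16; completed 1999-11-01, before the deadline.
Step 5: the window is 7–27 days after 1999-11-01 (when the procurement file is requested), so 1999-11-08 through 1999-11-28; 1999-11-09 falls inside that range.

Yes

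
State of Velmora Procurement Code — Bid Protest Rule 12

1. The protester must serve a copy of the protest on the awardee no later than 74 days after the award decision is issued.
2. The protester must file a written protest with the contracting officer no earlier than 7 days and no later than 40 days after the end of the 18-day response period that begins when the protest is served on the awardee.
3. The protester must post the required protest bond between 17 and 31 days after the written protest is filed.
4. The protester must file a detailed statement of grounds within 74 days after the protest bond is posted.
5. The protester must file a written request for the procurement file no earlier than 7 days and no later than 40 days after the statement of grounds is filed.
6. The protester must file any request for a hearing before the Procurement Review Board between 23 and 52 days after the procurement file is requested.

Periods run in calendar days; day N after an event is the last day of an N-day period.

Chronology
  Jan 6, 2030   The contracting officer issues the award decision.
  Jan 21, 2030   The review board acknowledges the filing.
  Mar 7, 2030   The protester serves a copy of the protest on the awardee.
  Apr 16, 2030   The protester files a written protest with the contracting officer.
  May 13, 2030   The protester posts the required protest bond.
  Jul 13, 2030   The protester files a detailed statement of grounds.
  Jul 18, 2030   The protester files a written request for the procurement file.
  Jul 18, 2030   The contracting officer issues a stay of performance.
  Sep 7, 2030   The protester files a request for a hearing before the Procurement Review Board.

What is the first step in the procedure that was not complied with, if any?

Step 5

(1) due by Jan 6, 2030 + 74 days = Mar 21, 2030; completed Mar 7, 2030, before the deadline.
(2) the permitted window runs from Mar 25, 2030 + 7 = Apr 1, 2030 to Mar 25, 2030 + 40 = May 4, 2030; Apr 16, 2030 falls inside that range.
(3) the permitted window runs from Apr 16, 2030 + 17 = May 3, 2030 to Apr 16, 2030 + 31 = May 17, 2030; done May 13, 2030, which is between those dates.
(4) due by May 13, 2030 + 74 days = Jul 26, 2030; done Jul 13, 2030 — timely.
(5) the permitted window runs from Jul 13, 2030 + 7 = Jul 20, 2030 to Jul 13, 2030 + 40 = Aug 22, 2030; Jul 18, 2030 is 2 days too early.
The analysis stops there.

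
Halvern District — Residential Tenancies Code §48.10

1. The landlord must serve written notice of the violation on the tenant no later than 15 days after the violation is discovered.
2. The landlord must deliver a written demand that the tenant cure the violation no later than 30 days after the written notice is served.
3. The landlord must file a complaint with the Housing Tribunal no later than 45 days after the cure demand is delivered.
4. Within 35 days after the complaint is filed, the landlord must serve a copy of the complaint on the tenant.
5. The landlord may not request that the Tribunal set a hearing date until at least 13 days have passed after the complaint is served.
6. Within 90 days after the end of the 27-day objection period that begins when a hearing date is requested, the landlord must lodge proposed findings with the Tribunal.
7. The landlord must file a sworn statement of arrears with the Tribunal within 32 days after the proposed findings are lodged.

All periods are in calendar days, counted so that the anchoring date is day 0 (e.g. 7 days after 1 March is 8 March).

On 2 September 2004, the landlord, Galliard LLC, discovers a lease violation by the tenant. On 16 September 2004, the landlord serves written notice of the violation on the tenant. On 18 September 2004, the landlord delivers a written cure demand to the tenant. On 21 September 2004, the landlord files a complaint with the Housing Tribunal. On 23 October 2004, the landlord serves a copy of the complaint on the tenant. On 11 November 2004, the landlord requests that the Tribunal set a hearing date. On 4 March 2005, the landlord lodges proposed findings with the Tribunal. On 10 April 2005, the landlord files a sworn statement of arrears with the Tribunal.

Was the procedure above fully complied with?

Step 1 — counting 15 days from 2 September 2004 (when the violation is discovered) gives a deadline of 17 September 2004; 16 September 2004 is within that limit.
Step 2 — counting 30 days from 16 September 2004 (when the written notice is served) gives a deadline of 16 October 2004; completed 18 September 2004, before the deadline.
Step 3 — counting 45 days from 18 September 2004 (when the cure demand is delivered) gives a deadline of 2 November 2004; completed 21 September 2004, before the deadline.
Step 4 — counting 35 days from 21 September 2004 (when the complaint is filed) gives a deadline of 26 October 2004; 23 October 2004 is within that limit.
Step 5 — must wait 13 days from 23 October 2004 (when the complaint is served), so not before 5 November 2004; 11 November 2004 is on or after that date.
Step 6 — counting 90 days from 8 December 2004 (end of the 27-day objection period, which began when a hearing date is requested on 11 November 2004) gives a deadline of 8 March 2005; completed 4 March 2005, before the deadline.
Step 7 — counting 32 days from 4 March 2005 (when the proposed findings are lodged) gives a deadline of 5 April 2005; 10 April 2005 misses that deadline by 5 days.
The procedure was therefore not followed at step 7.

No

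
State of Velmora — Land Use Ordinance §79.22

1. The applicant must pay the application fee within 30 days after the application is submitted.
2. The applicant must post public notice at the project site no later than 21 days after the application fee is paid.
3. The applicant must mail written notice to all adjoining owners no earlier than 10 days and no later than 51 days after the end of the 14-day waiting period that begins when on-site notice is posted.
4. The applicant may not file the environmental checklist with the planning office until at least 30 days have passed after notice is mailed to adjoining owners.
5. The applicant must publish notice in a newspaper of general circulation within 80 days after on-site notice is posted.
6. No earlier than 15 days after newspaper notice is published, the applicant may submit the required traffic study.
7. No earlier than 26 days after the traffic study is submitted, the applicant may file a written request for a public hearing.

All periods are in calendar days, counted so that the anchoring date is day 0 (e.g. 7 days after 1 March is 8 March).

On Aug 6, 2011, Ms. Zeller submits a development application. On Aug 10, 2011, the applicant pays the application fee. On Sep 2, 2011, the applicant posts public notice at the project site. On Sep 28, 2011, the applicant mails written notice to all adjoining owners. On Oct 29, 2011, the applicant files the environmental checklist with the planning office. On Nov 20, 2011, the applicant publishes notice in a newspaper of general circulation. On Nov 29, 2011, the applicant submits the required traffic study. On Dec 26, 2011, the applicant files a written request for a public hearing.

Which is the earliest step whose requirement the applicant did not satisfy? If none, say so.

Step 1: 30 days after Aug 6, 2011 (when the application is submitted) is Sep 5, 2011; done Aug 10, 2011 — timely.
Step 2: 21 days after Aug 10, 2011 (when the application fee is paid) is Aug 31, 2011; done Sep 2, 2011 — 2 days late.
The analysis stops there.

Step 2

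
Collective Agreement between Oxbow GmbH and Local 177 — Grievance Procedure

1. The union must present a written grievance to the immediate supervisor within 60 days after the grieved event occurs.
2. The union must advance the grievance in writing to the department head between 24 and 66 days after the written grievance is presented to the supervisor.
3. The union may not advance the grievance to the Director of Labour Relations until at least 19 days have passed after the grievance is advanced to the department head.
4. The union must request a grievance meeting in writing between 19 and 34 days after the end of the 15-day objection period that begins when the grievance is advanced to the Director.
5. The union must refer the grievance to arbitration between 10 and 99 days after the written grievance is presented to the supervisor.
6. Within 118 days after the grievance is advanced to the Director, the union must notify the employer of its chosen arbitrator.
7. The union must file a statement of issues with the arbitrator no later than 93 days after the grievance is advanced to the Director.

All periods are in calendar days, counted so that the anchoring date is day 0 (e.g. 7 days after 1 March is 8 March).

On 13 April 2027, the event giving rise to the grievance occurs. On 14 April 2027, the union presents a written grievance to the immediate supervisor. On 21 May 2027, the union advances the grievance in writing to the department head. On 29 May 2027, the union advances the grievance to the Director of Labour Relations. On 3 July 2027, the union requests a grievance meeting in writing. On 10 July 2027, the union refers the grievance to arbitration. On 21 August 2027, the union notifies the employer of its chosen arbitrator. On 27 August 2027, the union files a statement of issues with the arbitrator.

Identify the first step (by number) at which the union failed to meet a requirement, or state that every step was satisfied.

Step 3

Step 1: 60 days after 13 April 2027 (when the grieved event occurs) is 12 June 2027; 14 April 2027 is within that limit.
Step 2: the window is 24–66 days after 14 April 2027 (when the written grievance is presented to the supervisor), so 8 May 2027 through 19 June 2027; 21 May 2027 falls inside that range.
Step 3: the earliest permitted date is 19 days after 21 May 2027 (when the grievance is advanced to the department head), i.e. 9 June 2027; done 29 May 2027 — 11 days too early.
The analysis stops there.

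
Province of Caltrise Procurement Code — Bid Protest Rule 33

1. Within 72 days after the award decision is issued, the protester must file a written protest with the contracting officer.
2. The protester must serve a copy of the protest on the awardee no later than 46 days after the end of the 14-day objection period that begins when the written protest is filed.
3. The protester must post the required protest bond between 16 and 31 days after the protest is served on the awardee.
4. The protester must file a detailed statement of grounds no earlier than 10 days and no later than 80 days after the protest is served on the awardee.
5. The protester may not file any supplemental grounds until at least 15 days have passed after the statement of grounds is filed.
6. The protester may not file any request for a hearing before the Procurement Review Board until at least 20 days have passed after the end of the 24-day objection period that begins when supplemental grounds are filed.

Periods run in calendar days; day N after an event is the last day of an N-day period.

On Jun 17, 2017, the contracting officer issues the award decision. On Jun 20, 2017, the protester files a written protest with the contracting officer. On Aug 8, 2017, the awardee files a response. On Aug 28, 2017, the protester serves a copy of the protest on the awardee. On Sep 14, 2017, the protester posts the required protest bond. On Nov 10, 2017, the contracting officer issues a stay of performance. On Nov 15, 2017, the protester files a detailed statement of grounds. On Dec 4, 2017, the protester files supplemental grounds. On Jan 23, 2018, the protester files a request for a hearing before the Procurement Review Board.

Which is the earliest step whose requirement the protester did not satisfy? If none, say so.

Step 2

Step 1: 72 days after Jun 17, 2017 (when the award decision is issued) is Aug 28, 2017; Jun 20, 2017 is within that limit.
Step 2: 46 days after Jul 4, 2017 (end of the 14-day objection period, which began when the written protest is filed on Jun 20, 2017) is Aug 19, 2017; Aug 28, 2017 misses that deadline by 9 days.
No need to go further; step 2 was not satisfied.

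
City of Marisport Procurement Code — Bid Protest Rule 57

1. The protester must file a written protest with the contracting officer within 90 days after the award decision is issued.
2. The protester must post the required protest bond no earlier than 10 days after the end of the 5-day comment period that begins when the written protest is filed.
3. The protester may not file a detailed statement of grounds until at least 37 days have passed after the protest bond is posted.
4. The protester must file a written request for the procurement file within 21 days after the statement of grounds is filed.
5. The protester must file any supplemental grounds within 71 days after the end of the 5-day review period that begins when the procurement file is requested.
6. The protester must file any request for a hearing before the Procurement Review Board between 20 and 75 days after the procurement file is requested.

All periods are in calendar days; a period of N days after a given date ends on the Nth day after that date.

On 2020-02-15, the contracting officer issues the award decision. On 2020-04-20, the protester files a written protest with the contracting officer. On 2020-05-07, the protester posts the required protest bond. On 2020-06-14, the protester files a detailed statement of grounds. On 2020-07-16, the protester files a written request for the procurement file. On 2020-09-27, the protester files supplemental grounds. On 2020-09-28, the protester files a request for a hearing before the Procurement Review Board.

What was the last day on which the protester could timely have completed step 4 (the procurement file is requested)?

2020-07-05

Step 4 runs from 2020-06-14, when the statement of grounds is filed. 21 days after 2020-06-14 is 2020-07-05.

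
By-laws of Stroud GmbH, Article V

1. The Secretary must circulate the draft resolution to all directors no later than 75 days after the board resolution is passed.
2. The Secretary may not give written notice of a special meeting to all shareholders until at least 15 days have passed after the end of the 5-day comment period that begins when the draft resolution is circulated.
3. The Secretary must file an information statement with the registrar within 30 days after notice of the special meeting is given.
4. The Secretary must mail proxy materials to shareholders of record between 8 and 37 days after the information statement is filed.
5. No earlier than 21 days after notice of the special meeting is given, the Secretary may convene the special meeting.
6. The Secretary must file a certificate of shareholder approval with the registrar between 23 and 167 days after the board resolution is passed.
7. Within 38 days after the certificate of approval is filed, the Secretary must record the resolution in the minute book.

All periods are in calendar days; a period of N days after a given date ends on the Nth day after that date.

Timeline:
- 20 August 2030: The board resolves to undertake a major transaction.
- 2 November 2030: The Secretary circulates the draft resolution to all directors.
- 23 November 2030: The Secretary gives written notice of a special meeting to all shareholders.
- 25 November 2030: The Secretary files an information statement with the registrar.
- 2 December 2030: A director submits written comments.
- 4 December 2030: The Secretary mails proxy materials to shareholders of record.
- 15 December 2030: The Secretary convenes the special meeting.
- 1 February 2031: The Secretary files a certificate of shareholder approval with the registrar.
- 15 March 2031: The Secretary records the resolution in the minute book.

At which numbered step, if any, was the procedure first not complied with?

Step 1: 75 days after 20 August 2030 (when the board resolution is passed) is 3 November 2030; done 2 November 2030 — timely.
Step 2: the earliest permitted date is 15 days after 7 November 2030 (end of the 5-day comment period, which began when the draft resolution is circulated on 2 November 2030), i.e. 22 November 2030; done 23 November 2030, after the minimum wait.
Step 3: 30 days after 23 November 2030 (when notice of the special meeting is given) is 23 December 2030; done 25 November 2030 — timely.
Step 4: the window is 8–37 days after 25 November 2030 (when the information statement is filed), so 3 December 2030 through 1 January 2031; done 4 December 2030, which is between those dates.
Step 5: the earliest permitted date is 21 days after 23 November 2030 (when notice of the special meeting is given), i.e. 14 December 2030; done 15 December 2030 — permitted.
Step 6: the window is 23–167 days after 20 August 2030 (when the board resolution is passed), so 12 September 2030 through 3 February 2031; 1 February 2031 falls inside that range.
Step 7: 38 days after 1 February 2031 (when the certificate of approval is filed) is 11 March 2031; 15 March 2031 misses that deadline by 4 days.
No need to go further; step 7 was not satisfied.

Step 7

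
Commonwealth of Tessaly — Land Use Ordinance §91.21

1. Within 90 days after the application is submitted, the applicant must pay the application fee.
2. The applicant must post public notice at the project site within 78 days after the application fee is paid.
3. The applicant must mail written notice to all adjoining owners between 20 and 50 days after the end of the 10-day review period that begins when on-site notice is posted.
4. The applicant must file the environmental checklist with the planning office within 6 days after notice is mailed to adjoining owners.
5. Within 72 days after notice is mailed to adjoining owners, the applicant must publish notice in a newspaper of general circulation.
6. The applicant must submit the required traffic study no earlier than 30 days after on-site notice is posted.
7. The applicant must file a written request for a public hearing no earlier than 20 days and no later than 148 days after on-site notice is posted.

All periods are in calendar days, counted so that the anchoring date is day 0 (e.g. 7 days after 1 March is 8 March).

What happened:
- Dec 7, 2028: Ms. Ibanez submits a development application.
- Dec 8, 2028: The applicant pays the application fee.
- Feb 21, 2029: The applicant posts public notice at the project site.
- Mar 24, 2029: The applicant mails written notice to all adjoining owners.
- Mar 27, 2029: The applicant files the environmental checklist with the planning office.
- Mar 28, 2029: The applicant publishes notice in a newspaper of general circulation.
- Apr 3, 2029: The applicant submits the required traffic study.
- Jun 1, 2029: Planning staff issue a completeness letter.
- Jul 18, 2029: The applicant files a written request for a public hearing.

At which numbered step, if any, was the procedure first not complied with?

None — every step was satisfied

(1) due by Dec 7, 2028 + 90 days = Mar 7, 2029; done Dec 8, 2028 — timely.
(2) due by Dec 8, 2028 + 78 days = Feb 24, 2029; completed Feb 21, 2029, before the deadline.
(3) the permitted window runs from Mar 3, 2029 + 20 = Mar 23, 2029 to Mar 3, 2029 + 50 = Apr 22, 2029; Mar 24, 2029 falls inside that range.
(4) due by Mar 24, 2029 + 6 days = Mar 30, 2029; Mar 27, 2029 is within that limit.
(5) due by Mar 24, 2029 + 72 days = Jun 4, 2029; completed Mar 28, 2029, before the deadline.
(6) permitted from Feb 21, 2029 + 30 days = Mar 23, 2029 onward; done Apr 3, 2029, after the minimum wait.
(7) the permitted window runs from Feb 21, 2029 + 20 = Mar 13, 2029 to Feb 21, 2029 + 148 = Jul 19, 2029; Jul 18, 2029 falls inside that range.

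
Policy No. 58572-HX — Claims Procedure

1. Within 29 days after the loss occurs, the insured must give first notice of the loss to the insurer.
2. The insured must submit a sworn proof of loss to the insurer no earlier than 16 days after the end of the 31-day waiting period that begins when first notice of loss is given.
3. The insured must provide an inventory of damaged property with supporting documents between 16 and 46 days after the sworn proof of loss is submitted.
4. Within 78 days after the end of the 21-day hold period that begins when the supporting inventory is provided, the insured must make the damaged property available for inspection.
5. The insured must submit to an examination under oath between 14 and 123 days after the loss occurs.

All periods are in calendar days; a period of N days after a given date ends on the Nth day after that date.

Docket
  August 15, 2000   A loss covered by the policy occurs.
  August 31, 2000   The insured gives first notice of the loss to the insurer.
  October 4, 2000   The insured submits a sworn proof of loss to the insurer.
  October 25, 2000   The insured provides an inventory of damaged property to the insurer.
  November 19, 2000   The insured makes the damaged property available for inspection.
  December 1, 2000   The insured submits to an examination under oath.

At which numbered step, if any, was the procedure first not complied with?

Step 1: 29 days after August 15, 2000 (when the loss occurs) is September 13, 2000; done August 31, 2000 — timely.
Step 2: the earliest permitted date is 16 days after October 1, 2000 (end of the 31-day waiting period, which began when first notice of loss is given on August 31, 2000), i.e. October 17, 2000; done October 4, 2000 — 13 days too early.

Step 2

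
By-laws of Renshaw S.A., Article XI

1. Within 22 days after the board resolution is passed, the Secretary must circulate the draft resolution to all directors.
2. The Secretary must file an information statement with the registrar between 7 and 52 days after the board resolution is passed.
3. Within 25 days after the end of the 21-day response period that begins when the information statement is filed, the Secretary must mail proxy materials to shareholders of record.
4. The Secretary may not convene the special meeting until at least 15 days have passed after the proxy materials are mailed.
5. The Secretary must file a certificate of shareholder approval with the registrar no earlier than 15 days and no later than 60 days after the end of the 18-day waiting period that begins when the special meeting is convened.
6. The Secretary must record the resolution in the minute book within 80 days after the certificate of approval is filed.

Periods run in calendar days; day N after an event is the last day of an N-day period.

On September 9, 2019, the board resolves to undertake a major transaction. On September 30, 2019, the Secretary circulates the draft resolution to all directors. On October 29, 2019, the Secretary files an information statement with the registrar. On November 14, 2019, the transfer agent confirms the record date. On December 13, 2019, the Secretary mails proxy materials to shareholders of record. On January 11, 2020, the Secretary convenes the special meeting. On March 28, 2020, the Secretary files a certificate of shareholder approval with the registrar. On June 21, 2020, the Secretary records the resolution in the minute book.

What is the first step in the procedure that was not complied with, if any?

(1) due by September 9, 2019 + 22 days = October 1, 2019; completed September 30, 2019, before the deadline.
(2) the permitted window runs from September 9, 2019 + 7 = September 16, 2019 to September 9, 2019 + 52 = October 31, 2019; done October 29, 2019, which is between those dates.
(3) due by November 19, 2019 + 25 days = December 14, 2019; done December 13, 2019 — timely.
(4) permitted from December 13, 2019 + 15 days = December 28, 2019 onward; done January 11, 2020, after the minimum wait.
(5) the permitted window runs from January 29, 2020 + 15 = February 13, 2020 to January 29, 2020 + 60 = March 29, 2020; done March 28, 2020, which is between those dates.
(6) due by March 28, 2020 + 80 days = June 16, 2020; not done until June 21, 2020, 5 days after the deadline.
Later steps need not be reached.

Step 6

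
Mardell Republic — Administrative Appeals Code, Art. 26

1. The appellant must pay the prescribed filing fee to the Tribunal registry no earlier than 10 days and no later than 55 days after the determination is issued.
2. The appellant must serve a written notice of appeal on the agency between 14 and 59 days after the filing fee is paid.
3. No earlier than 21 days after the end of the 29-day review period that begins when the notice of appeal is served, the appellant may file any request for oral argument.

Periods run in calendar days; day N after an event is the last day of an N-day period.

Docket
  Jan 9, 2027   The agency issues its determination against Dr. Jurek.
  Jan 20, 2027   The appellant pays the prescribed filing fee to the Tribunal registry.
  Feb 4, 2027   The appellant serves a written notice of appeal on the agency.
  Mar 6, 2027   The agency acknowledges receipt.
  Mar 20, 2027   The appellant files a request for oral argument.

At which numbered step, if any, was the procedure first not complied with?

Step 1 — 10 and 55 days from Jan 9, 2027 (when the determination is issued) are Jan 19, 2027 and Mar 5, 2027 respectively; done Jan 20, 2027, which is between those dates.
Step 2 — 14 and 59 days from Jan 20, 2027 (when the filing fee is paid) are Feb 3, 2027 and Mar 20, 2027 respectively; done Feb 4, 2027, which is between those dates.
Step 3 — must wait 21 days from Mar 5, 2027 (end of the 29-day review period, which began when the notice of appeal is served on Feb 4, 2027), so not before Mar 26, 2027; acted on Mar 20, 2027, 6 days prematurely.

Step 3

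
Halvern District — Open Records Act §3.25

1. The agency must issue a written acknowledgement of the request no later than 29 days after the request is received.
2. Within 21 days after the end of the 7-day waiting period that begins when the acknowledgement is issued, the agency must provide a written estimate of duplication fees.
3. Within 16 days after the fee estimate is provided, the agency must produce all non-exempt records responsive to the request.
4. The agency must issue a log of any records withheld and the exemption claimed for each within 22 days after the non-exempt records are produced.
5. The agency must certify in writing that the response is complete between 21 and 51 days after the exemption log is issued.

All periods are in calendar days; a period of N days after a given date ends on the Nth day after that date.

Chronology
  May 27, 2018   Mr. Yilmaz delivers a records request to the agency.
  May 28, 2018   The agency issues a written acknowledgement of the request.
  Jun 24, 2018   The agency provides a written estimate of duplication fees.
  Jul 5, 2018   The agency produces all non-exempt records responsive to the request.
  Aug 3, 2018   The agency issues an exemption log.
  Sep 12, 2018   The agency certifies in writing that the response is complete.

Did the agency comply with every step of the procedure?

(1) due by May 27, 2018 + 29 days = Jun 25, 2018; completed May 28, 2018, before the deadline.
(2) due by Jun 4, 2018 + 21 days = Jun 25, 2018; done Jun 24, 2018 — timely.
(3) due by Jun 24, 2018 + 16 days = Jul 10, 2018; Jul 5, 2018 is within that limit.
(4) due by Jul 5, 2018 + 22 days = Jul 27, 2018; done Aug 3, 2018 — 7 days late.
That is the first point of non-compliance.

No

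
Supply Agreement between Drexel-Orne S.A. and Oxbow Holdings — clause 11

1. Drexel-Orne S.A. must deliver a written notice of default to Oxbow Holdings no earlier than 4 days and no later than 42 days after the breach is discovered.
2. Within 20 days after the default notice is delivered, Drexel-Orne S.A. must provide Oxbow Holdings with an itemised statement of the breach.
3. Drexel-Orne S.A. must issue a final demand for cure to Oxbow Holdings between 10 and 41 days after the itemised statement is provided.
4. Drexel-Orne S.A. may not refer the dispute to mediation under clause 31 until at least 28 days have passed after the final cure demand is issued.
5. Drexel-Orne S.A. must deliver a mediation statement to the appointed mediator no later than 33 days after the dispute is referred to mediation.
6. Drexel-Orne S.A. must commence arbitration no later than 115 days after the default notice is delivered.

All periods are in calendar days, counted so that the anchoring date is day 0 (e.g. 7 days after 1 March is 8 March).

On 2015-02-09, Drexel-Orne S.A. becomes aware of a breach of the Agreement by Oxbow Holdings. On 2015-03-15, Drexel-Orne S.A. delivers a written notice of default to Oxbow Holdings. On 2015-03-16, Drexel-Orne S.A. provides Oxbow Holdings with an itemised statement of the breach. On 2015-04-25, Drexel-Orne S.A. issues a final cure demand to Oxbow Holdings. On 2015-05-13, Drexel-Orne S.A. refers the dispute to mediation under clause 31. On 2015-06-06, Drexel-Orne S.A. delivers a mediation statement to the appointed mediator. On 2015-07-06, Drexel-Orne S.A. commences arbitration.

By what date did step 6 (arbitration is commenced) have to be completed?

2015-07-08

Step 6 runs from 2015-03-15, when the default notice is delivered. 115 days after 2015-03-15 is 2015-07-08.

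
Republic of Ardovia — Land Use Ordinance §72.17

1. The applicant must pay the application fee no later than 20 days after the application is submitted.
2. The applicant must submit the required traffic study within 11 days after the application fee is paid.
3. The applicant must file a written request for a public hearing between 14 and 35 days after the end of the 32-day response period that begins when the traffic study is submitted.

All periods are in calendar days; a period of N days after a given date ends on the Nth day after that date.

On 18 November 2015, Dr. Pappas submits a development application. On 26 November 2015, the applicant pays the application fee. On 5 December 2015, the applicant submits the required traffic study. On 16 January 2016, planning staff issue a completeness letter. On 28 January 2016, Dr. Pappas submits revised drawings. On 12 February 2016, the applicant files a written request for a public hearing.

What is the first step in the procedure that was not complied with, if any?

Step 3

Step 1: 20 days after 18 November 2015 (when the application is submitted) is 8 December 2015; 26 November 2015 is within that limit.
Step 2: 11 days after 26 November 2015 (when the application fee is paid) is 7 December 2015; done 5 December 2015 — timely.
Step 3: the window is 14–35 days after 6 January 2016 (end of the 32-day response period, which began when the traffic study is submitted on 5 December 2015), so 20 January 2016 through 10 February 2016; 12 February 2016 is 2 days past the end of the window.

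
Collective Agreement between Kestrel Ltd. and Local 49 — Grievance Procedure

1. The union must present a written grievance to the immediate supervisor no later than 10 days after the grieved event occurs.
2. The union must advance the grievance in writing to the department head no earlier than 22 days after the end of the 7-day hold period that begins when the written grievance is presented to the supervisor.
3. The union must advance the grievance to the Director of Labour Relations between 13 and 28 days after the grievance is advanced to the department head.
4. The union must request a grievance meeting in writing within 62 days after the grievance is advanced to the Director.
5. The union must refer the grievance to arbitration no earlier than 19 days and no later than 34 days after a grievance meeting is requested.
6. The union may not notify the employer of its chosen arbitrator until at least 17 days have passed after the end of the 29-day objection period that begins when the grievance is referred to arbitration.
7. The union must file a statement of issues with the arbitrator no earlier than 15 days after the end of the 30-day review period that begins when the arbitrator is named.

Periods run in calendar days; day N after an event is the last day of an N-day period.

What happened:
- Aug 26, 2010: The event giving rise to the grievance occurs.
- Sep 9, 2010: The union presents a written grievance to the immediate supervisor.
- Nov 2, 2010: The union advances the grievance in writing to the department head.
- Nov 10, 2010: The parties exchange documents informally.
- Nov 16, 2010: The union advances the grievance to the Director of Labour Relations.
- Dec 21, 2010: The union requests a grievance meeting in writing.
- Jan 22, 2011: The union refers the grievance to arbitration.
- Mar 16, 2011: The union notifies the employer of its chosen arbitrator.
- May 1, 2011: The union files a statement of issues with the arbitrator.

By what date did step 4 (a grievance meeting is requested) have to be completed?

Jan 17, 2011

Step 4 runs from Nov 16, 2010, when the grievance is advanced to the Director. 62 days after Nov 16, 2010 is Jan 17, 2011.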